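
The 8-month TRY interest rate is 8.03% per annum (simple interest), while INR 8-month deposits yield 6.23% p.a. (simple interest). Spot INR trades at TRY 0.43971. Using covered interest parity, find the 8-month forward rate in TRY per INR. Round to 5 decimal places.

0.44478

T = 8/12 years.
TRY growth factor: 1 + 0.0803×8/12 = 1.0535333.
INR accumulates by 1 + 0.0623×8/12 = 1.0415333.
So F = 0.43971 × 1.0535333 / 1.0415333 = 0.4447761 (TRY/INR).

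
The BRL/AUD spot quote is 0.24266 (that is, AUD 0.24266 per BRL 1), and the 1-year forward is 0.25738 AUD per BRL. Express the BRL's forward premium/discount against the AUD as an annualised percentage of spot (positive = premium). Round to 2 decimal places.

T = 1 year.
Period premium: (0.25738 − 0.24266)/0.24266 = 0.0606610.
Per annum: 0.0606610 / 1 = 0.060661 = 6.07%.

+6.07%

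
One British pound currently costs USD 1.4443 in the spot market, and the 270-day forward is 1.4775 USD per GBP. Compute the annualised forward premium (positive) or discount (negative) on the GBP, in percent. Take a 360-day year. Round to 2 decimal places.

+3.06%

T = 270/360 years.
GBP trades forward at +2.29869% vs spot over the period.
Annualise by dividing by T: 0.0229869 / (270/360) = 0.030649 → 3.06%.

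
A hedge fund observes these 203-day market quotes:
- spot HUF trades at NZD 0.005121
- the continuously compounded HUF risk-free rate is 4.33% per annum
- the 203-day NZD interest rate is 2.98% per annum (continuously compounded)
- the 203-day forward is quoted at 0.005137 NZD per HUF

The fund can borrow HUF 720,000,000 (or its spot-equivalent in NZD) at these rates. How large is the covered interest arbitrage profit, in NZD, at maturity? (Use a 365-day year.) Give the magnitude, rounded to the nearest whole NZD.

NZD 40,053

T = 203/365 years.
Route A — deposit HUF, sell forward: 720,000,000 × 1.024374229 × 0.005137 = NZD 3,788,791.50.
Route B — convert at spot, deposit NZD: 720,000,000 × 0.005121 × 1.016711804 = NZD 3,748,738.43.
The quoted forward overvalues HUF, so borrow NZD, buy HUF at spot, deposit the HUF at 4.33%, and sell the proceeds forward at 0.005137.
The gap between the two covered legs is NZD 40,053.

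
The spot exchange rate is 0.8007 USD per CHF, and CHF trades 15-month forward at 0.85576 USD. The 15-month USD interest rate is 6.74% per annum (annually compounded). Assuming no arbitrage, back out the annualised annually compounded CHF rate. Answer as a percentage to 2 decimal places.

T = 15/12 years.
F/S = 0.85576/0.8007 = 1.0687648 = (growth of USD) / (growth of CHF).
The USD side grows by (1 + 0.0674)^(15/12) = 1.0849482.
So the CHF growth factor = 1.0151422.
r = 1.0151422^(12/15) − 1 = 0.012096 → 1.21%.

1.21%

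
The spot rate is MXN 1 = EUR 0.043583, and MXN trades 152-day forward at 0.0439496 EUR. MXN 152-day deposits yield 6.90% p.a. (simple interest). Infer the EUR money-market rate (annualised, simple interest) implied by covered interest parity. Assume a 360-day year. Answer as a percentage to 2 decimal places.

T = 152/360 years.
By CIP, F/S equals the EUR-to-MXN growth ratio: 0.0439496/0.043583 = 1.0084115.
The MXN side grows by 1 + 0.0690×152/360 = 1.0291333.
Hence g_EUR = 1.0377899.
(1.0377899 − 1)/T = 0.089502, i.e. 8.95%.

8.95%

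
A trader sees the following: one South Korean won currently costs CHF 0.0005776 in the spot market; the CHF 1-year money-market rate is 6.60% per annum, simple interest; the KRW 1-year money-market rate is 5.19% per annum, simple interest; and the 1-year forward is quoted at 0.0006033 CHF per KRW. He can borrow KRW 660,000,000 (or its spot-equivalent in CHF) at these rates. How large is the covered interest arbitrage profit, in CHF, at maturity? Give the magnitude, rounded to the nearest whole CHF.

T = 1 year.
Invest the KRW and cover forward: 660,000,000 × 1.051900 × 0.0006033 = CHF 418,843.44.
Convert at spot and invest in CHF: 660,000,000 × 0.0005776 × 1.066000 = CHF 406,376.26.
The quoted forward overvalues KRW, so borrow CHF, buy KRW at spot, deposit the KRW at 5.19%, and sell the proceeds forward at 0.0006033.
Arbitrage profit = |418,843.44 − 406,376.26| = CHF 12,467.

CHF 12,467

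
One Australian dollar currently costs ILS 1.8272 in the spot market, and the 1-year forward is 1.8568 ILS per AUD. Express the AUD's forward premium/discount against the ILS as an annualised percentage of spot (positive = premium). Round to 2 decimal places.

+1.62%

T = 1 year.
(F − S)/S = (1.8568 − 1.8272)/1.8272 = 0.0161996.
Annualise by dividing by T: 0.0161996 / 1 = 0.016200 → 1.62%.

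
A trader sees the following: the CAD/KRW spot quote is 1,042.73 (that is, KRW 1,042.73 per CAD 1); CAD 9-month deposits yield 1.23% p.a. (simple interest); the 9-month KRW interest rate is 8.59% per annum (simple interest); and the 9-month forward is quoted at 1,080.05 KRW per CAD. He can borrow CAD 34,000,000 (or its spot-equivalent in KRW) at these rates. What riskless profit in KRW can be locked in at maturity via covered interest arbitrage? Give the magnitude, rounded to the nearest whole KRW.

T = 9/12 years.
Keep in CAD, deliver into the forward: 34,000,000·1.009225·1080.05 = KRW 37,060,457,682.50.
Swap to KRW now, deposit: 34,000,000·1042.73·1.064425 = KRW 37,736,867,928.50.
The quoted forward undervalues CAD, so borrow CAD, convert to KRW at spot, deposit the KRW at 8.59%, and buy CAD forward at 1,080.05 to cover the loan.
The gap between the two covered legs is KRW 676,410,246.

KRW 676,410,246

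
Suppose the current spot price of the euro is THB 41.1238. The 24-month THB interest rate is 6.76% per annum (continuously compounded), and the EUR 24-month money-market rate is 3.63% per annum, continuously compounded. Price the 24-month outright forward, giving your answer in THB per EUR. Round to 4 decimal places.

43.7804

T = 2 years.
THB accumulates by e^(0.0676×2) = 1.14476571.
Growth of 1 EUR over T: e^(0.0363×2) = 1.07530033.
Forward (THB per EUR) = 41.1238 × 1.14476571 / 1.07530033 = 43.780435.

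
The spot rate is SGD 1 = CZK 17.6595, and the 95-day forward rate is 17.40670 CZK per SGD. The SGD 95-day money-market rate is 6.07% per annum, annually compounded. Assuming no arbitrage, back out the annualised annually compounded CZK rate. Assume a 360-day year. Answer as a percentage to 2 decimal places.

0.43%

T = 95/360 years.
CIP gives F = S · g_CZK/g_SGD, so g_CZK/g_SGD = 17.4067/17.6595 = 0.9856848.
The SGD side grows by (1 + 0.0607)^(95/360) = 1.0156723.
Hence g_CZK = 1.0011327.
r = 1.0011327^(360/95) − 1 = 0.004299 → 0.43%.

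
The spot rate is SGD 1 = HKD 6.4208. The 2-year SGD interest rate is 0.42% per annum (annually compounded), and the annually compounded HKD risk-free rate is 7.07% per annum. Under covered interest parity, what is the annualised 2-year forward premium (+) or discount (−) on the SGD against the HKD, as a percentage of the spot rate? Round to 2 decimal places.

+6.84%

T = 2 years.
F = S · g_HKD/g_SGD = 6.4208 × 1.1463985/1.0084176 = 7.2993525.
(F − S)/S ÷ T = (7.2993525 − 6.4208)/6.4208/2 = 0.068415 → 6.84%.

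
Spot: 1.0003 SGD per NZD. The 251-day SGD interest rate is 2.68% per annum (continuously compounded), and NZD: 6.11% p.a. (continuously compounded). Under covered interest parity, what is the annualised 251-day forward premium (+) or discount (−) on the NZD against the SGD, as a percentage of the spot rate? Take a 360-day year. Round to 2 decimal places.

-3.39%

T = 251/360 years.
No-arbitrage forward: 1.0003 × 1.0188612 / 1.0435207 = 0.9766619 SGD/NZD.
(F − S)/S ÷ T = (0.9766619 − 1.0003)/1.0003/(251/360) = -0.033893 → -3.39%.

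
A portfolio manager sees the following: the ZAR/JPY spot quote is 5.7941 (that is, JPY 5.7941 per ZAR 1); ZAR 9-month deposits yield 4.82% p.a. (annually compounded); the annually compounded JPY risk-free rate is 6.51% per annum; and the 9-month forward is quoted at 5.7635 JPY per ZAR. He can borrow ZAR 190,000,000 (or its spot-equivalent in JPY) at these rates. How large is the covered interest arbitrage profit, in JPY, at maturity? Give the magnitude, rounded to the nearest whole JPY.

JPY 19,785,716

T = 9/12 years.
Keep in ZAR, deliver into the forward: 190,000,000·1.035936455472·5.7635 = JPY 1,134,417,754.61.
Swap to JPY now, deposit: 190,000,000·5.7941·1.04843808501 = JPY 1,154,203,470.59.
The quoted forward undervalues ZAR, so borrow ZAR, convert to JPY at spot, deposit the JPY at 6.51%, and buy ZAR forward at 5.7635 to cover the loan.
Profit = 1,154,203,470.59 − 1,134,417,754.61 = JPY 19,785,716.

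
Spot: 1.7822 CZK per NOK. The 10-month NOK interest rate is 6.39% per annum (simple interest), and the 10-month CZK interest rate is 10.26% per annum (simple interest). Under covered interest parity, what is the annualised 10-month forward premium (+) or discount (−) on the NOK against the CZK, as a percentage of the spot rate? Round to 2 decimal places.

+3.67%

T = 10/12 years.
F = S · g_CZK/g_NOK = 1.7822 × 1.085500/1.053250 = 1.8367701.
(F − S)/S ÷ T = (1.8367701 − 1.7822)/1.7822/(10/12) = 0.036743 → 3.67%.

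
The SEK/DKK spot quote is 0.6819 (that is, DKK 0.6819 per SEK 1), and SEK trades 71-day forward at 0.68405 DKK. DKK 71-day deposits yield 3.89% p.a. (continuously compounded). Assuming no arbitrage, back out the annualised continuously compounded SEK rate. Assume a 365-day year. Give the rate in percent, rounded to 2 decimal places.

T = 71/365 years.
F/S = 0.68405/0.6819 = 1.0031530 = (growth of DKK) / (growth of SEK).
DKK growth factor: e^(0.0389×71/365) = 1.0075956.
That pins the SEK growth at 1.0044286.
Take logs: ln 1.0044286 / (71/365) = 0.022716, so 2.27%.

2.27%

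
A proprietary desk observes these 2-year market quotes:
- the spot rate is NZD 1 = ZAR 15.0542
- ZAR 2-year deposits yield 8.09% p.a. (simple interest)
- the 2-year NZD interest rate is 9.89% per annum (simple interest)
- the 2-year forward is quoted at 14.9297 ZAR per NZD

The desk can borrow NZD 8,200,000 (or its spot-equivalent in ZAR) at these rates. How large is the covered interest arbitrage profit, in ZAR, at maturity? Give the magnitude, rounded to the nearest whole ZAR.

T = 2 years.
Route A — deposit NZD, sell forward: 8,200,000 × 1.197800 × 14.9297 = ZAR 146,638,916.21.
Route B — convert at spot, deposit ZAR: 8,200,000 × 15.0542 × 1.161800 = ZAR 143,417,750.39.
The quoted forward overvalues NZD, so borrow ZAR, buy NZD at spot, deposit the NZD at 9.89%, and sell the proceeds forward at 14.9297.
Arbitrage profit = |146,638,916.21 − 143,417,750.39| = ZAR 3,221,166.

ZAR 3,221,166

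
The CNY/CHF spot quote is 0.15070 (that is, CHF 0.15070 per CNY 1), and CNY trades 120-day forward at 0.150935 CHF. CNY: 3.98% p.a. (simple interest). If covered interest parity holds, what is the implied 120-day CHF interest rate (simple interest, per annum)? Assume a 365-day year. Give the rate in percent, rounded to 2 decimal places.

4.46%

T = 120/365 years.
By CIP, F/S equals the CHF-to-CNY growth ratio: 0.150935/0.1507 = 1.0015594.
CNY growth factor: 1 + 0.0398×120/365 = 1.0130849.
Hence g_CHF = 1.0146647.
(1.0146647 − 1)/T = 0.044605, i.e. 4.46%.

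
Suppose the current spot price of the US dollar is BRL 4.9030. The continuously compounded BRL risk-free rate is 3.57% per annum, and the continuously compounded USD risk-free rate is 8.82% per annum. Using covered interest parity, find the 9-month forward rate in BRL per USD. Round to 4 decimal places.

T = 9/12 years.
BRL growth factor: e^(0.0357×9/12) = 1.0271367.
Growth of 1 USD over T: e^(0.0882×9/12) = 1.068387.
Forward (BRL per USD) = 4.903 × 1.0271367 / 1.068387 = 4.713696.

4.7137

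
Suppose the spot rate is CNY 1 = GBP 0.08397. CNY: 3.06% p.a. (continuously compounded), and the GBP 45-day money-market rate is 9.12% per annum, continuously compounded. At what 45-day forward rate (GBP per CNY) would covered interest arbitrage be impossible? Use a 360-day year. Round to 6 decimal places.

T = 45/360 years.
GBP growth factor: e^(0.0912×45/360) = 1.0114652.
CNY accumulates by e^(0.0306×45/360) = 1.0038323.
CIP: F = S · (grow GBP)/(grow CNY) = 0.08397 × 1.0114652/1.0038323 = 0.08460849 GBP per CNY.

0.084608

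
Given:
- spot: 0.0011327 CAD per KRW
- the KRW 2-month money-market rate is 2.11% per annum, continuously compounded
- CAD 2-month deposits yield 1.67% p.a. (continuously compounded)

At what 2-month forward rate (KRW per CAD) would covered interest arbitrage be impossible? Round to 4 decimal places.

T = 2/12 years.
CAD accumulates by e^(0.0167×2/12) = 1.00278721.
Growth of 1 KRW over T: e^(0.0211×2/12) = 1.003522857.
CIP: F = S · (grow CAD)/(grow KRW) = 0.0011327 × 1.00278721/1.003522857 = 0.00113186966 CAD per KRW.
Invert for KRW per CAD: 1 / 0.00113186966 = 883.4940.

883.4940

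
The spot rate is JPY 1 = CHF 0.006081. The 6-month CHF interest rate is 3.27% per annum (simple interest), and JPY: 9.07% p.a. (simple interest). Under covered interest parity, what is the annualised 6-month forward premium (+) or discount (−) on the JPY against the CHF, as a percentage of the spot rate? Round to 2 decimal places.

-5.55%

T = 6/12 years.
CIP forward (CHF per JPY) = 0.006081 × 1.016350/1.045350 = 0.005912301.
(F − S)/S ÷ T = (0.005912301 − 0.006081)/0.006081/(6/12) = -0.055484 → -5.55%.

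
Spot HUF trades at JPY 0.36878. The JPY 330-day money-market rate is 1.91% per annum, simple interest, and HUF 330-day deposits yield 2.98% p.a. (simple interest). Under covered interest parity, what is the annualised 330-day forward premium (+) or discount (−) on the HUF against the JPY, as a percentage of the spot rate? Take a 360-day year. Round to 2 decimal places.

T = 330/360 years.
No-arbitrage forward: 0.36878 × 1.0175083 / 1.0273167 = 0.36525904 JPY/HUF.
Annualised premium = (F − S)/S × (1/T) = (0.36525904 − 0.36878)/0.36878 ÷ (330/360) = -1.04%.

-1.04%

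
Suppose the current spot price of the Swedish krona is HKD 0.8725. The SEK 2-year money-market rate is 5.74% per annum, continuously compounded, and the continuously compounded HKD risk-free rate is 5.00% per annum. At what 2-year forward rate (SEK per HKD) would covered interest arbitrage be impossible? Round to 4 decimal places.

T = 2 years.
Growth of 1 HKD over T: e^(0.0500×2) = 1.1051709.
SEK growth factor: e^(0.0574×2) = 1.1216491.
So F = 0.8725 × 1.1051709 / 1.1216491 = 0.8596821 (HKD/SEK).
Invert for SEK per HKD: 1 / 0.8596821 = 1.1632.

1.1632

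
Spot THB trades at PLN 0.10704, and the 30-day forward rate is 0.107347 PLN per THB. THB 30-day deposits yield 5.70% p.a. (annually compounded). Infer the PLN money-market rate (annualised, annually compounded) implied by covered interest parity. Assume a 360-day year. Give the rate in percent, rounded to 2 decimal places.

T = 30/360 years.
CIP gives F = S · g_PLN/g_THB, so g_PLN/g_THB = 0.107347/0.10704 = 1.0028681.
The THB side grows by (1 + 0.0570)^(30/360) = 1.0046302.
Hence g_PLN = 1.0075116.
r = 1.0075116^(360/30) − 1 = 0.093958 → 9.40%.

9.40%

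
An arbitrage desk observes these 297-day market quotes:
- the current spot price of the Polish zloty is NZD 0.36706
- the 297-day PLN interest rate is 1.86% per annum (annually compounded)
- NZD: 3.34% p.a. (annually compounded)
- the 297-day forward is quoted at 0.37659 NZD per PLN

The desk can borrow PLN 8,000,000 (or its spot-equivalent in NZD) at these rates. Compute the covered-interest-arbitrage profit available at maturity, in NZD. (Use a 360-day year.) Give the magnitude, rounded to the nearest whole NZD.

T = 297/360 years.
Route A — deposit PLN, sell forward: 8,000,000 × 1.015320206 × 0.37659 = NZD 3,058,875.49.
Route B — convert at spot, deposit NZD: 8,000,000 × 0.36706 × 1.027475505 = NZD 3,017,161.27.
The quoted forward overvalues PLN, so borrow NZD, buy PLN at spot, deposit the PLN at 1.86%, and sell the proceeds forward at 0.37659.
The gap between the two covered legs is NZD 41,714.

NZD 41,714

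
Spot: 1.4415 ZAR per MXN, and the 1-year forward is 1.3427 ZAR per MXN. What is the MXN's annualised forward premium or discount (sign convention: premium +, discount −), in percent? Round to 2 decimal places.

-6.85%

T = 1 year.
MXN trades forward at -6.85397% vs spot over the period.
×(1/T) gives -6.85% p.a.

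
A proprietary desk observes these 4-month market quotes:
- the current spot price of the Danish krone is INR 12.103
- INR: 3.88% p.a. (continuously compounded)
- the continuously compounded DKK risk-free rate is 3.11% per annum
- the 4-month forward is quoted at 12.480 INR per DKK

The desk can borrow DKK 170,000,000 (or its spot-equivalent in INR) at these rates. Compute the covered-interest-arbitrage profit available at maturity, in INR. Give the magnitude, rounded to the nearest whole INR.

INR 59,415,029

T = 4/12 years.
Keep in DKK, deliver into the forward: 170,000,000·1.010420586718·12.480 = INR 2,143,708,316.78.
Swap to INR now, deposit: 170,000,000·12.103·1.01301733062 = INR 2,084,293,287.92.
The quoted forward overvalues DKK, so borrow INR, buy DKK at spot, deposit the DKK at 3.11%, and sell the proceeds forward at 12.480.
The gap between the two covered legs is INR 59,415,029.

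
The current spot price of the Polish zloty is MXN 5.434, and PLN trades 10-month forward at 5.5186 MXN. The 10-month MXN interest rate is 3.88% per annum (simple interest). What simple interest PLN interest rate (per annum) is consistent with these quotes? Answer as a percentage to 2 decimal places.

1.98%

T = 10/12 years.
F/S = 5.5186/5.434 = 1.0155686 = (growth of MXN) / (growth of PLN).
The MXN side grows by 1 + 0.0388×10/12 = 1.0323333.
So the PLN growth factor = 1.0165077.
(1.0165077 − 1)/T = 0.019809, i.e. 1.98%.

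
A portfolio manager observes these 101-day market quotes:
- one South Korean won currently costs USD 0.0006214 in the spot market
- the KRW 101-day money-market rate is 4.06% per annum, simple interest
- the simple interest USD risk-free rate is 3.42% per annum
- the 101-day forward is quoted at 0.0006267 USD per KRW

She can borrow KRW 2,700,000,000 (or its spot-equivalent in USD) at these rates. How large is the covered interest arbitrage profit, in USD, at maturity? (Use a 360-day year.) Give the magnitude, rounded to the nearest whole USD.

T = 101/360 years.
Keep in KRW, deliver into the forward: 2,700,000,000·1.011390556·0.0006267 = USD 1,711,363.85.
Swap to USD now, deposit: 2,700,000,000·0.0006214·1.009595 = USD 1,693,878.30.
The quoted forward overvalues KRW, so borrow USD, buy KRW at spot, deposit the KRW at 4.06%, and sell the proceeds forward at 0.0006267.
Profit = 1,711,363.85 − 1,693,878.30 = USD 17,486.

USD 17,486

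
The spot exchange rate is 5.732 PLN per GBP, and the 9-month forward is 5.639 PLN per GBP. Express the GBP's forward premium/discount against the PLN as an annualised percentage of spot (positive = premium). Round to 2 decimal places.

-2.16%

T = 9/12 years.
GBP trades forward at -1.62247% vs spot over the period.
×(1/T) gives -2.16% p.a.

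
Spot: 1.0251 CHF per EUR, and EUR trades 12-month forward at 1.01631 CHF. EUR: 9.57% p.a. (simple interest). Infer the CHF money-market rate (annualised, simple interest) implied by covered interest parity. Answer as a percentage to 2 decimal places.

T = 1 year.
By CIP, F/S equals the CHF-to-EUR growth ratio: 1.01631/1.0251 = 0.9914252.
EUR growth factor: 1 + 0.0957×1 = 1.095700.
So the CHF growth factor = 1.0863046.
(1.0863046 − 1)/T = 0.086305, i.e. 8.63%.

8.63%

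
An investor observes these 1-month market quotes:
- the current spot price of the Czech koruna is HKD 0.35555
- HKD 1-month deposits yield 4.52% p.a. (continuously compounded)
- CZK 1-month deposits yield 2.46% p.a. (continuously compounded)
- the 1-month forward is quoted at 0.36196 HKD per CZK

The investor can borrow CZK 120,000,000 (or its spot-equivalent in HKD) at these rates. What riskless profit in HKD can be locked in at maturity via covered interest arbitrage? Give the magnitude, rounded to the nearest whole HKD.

T = 1/12 years.
Keep in CZK, deliver into the forward: 120,000,000·1.0020521027·0.36196 = HKD 43,524,333.49.
Swap to HKD now, deposit: 120,000,000·0.35555·1.0037737695 = HKD 42,827,011.65.
The quoted forward overvalues CZK, so borrow HKD, buy CZK at spot, deposit the CZK at 2.46%, and sell the proceeds forward at 0.36196.
Arbitrage profit = |43,524,333.49 − 42,827,011.65| = HKD 697,322.

HKD 697,322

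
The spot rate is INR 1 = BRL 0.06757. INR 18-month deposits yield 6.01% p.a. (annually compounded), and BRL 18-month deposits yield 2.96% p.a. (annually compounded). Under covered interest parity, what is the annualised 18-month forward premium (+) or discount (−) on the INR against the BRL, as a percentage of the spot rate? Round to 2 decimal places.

T = 18/12 years.
F = S · g_BRL/g_INR = 0.06757 × 1.044727/1.0914912 = 0.06467501.
(F − S)/S ÷ T = (0.06467501 − 0.06757)/0.06757/(18/12) = -0.028563 → -2.86%.

-2.86%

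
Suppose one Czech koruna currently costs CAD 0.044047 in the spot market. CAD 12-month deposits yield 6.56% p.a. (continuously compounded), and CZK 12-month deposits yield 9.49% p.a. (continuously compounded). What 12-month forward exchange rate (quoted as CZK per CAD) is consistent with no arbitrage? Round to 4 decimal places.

23.3781

T = 1 year.
CAD accumulates by e^(0.0656×1) = 1.06779951.
CZK accumulates by e^(0.0949×1) = 1.09954889.
So F = 0.044047 × 1.06779951 / 1.09954889 = 0.042775147 (CAD/CZK).
Quoted the other way: 1/0.042775147 = 23.3781 CZK per CAD.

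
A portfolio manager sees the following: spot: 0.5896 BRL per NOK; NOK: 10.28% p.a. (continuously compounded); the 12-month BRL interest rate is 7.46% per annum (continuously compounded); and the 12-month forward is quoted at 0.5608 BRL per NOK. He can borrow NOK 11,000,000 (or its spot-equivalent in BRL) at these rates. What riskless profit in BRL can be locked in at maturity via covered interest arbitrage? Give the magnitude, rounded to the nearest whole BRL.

T = 1 year.
Route A — deposit NOK, sell forward: 11,000,000 × 1.108269733 × 0.5608 = BRL 6,836,694.33.
Route B — convert at spot, deposit BRL: 11,000,000 × 0.5896 × 1.077453083 = BRL 6,987,929.72.
The quoted forward undervalues NOK, so borrow NOK, convert to BRL at spot, deposit the BRL at 7.46%, and buy NOK forward at 0.5608 to cover the loan.
Arbitrage profit = |6,836,694.33 − 6,987,929.72| = BRL 151,235.

BRL 151,235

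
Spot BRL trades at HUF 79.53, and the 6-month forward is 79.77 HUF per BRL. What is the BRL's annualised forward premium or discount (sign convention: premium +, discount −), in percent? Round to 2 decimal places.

+0.60%

T = 6/12 years.
(F − S)/S = (79.77 − 79.53)/79.53 = 0.0030177.
Per annum: 0.0030177 / (6/12) = 0.006035 = 0.60%.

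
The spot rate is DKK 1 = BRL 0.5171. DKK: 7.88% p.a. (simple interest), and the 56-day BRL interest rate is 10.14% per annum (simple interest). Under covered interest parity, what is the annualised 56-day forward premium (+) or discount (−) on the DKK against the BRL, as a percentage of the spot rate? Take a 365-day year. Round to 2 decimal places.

T = 56/365 years.
CIP forward (BRL per DKK) = 0.5171 × 1.0155573/1.0120899 = 0.5188716.
Annualised premium = (F − S)/S × (1/T) = (0.5188716 − 0.5171)/0.5171 ÷ (56/365) = 2.23%.

+2.23%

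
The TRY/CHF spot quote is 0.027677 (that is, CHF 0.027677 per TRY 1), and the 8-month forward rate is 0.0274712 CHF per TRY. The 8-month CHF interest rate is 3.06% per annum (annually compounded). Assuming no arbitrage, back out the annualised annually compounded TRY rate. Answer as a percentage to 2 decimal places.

T = 8/12 years.
F/S = 0.0274712/0.027677 = 0.9925642 = (growth of CHF) / (growth of TRY).
The CHF side grows by (1 + 0.0306)^(8/12) = 1.0202974.
That pins the TRY growth at 1.027941.
Annualise: 1.027941^(12/8) − 1 = 0.042203 = 4.22%.

4.22%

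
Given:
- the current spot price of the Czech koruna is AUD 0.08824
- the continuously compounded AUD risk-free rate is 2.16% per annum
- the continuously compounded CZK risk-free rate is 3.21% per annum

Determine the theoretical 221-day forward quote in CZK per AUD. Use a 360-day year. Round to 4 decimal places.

T = 221/360 years.
AUD accumulates by e^(0.0216×221/360) = 1.0133483.
CZK growth factor: e^(0.0321×221/360) = 1.01990127.
CIP: F = S · (grow AUD)/(grow CZK) = 0.08824 × 1.0133483/1.01990127 = 0.087673049 AUD per CZK.
Quoted the other way: 1/0.087673049 = 11.4060 CZK per AUD.

11.4060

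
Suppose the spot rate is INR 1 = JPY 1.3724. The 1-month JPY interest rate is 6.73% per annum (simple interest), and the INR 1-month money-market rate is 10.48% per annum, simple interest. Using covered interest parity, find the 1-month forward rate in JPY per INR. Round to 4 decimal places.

1.3681

T = 1/12 years.
Growth of 1 JPY over T: 1 + 0.0673×1/12 = 1.0056083.
Growth of 1 INR over T: 1 + 0.1048×1/12 = 1.0087333.
So F = 1.3724 × 1.0056083 / 1.0087333 = 1.368148 (JPY/INR).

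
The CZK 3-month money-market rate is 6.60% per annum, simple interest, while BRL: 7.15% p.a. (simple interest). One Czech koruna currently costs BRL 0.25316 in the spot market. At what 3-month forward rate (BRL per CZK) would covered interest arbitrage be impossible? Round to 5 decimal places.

0.25350

T = 3/12 years.
BRL growth factor: 1 + 0.0715×3/12 = 1.017875.
CZK accumulates by 1 + 0.0660×3/12 = 1.016500.
Forward (BRL per CZK) = 0.25316 × 1.017875 / 1.016500 = 0.2535024.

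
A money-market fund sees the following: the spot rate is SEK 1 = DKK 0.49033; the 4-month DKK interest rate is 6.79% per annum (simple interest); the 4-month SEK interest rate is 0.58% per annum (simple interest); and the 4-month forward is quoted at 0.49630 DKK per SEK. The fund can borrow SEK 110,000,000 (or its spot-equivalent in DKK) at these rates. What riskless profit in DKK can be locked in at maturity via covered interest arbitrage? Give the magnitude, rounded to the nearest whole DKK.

T = 4/12 years.
Invest the SEK and cover forward: 110,000,000 × 1.0019333333 × 0.49630 = DKK 54,698,546.46.
Convert at spot and invest in DKK: 110,000,000 × 0.49033 × 1.0226333333 = DKK 55,157,058.25.
The quoted forward undervalues SEK, so borrow SEK, convert to DKK at spot, deposit the DKK at 6.79%, and buy SEK forward at 0.49630 to cover the loan.
Arbitrage profit = |54,698,546.46 − 55,157,058.25| = DKK 458,512.

DKK 458,512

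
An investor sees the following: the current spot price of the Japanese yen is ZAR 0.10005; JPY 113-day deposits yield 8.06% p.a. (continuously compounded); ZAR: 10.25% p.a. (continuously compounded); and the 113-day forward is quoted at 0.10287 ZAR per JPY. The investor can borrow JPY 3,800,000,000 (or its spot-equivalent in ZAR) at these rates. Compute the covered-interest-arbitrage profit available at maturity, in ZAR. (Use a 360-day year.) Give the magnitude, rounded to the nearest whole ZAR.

ZAR 8,300,881

T = 113/360 years.
Invest the JPY and cover forward: 3,800,000,000 × 1.02562219141 × 0.10287 = ZAR 400,921,868.36.
Convert at spot and invest in ZAR: 3,800,000,000 × 0.10005 × 1.03269677738 = ZAR 392,620,987.79.
The quoted forward overvalues JPY, so borrow ZAR, buy JPY at spot, deposit the JPY at 8.06%, and sell the proceeds forward at 0.10287.
Profit = 400,921,868.36 − 392,620,987.79 = ZAR 8,300,881.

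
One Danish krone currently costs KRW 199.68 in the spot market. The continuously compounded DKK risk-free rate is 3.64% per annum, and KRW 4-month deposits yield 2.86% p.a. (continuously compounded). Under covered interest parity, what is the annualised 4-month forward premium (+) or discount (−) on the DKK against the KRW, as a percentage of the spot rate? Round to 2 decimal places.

T = 4/12 years.
F = S · g_KRW/g_DKK = 199.68 × 1.0095789/1.0122072 = 199.16151.
(F − S)/S ÷ T = (199.16151 − 199.68)/199.68/(4/12) = -0.007790 → -0.78%.

-0.78%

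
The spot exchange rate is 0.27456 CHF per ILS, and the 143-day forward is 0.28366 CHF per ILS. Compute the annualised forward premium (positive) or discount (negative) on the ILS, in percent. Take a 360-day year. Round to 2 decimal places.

+8.34%

T = 143/360 years.
Period premium: (0.28366 − 0.27456)/0.27456 = 0.0331439.
Per annum: 0.0331439 / (143/360) = 0.083439 = 8.34%.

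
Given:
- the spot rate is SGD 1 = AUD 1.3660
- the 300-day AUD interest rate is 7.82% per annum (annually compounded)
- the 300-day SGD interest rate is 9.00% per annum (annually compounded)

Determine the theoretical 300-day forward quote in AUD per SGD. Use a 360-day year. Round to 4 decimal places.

1.3537

T = 300/360 years.
Growth of 1 AUD over T: (1 + 0.0782)^(300/360) = 1.0647544.
Growth of 1 SGD over T: (1 + 0.0900)^(300/360) = 1.0744563.
CIP: F = S · (grow AUD)/(grow SGD) = 1.366 × 1.0647544/1.0744563 = 1.353666 AUD per SGD.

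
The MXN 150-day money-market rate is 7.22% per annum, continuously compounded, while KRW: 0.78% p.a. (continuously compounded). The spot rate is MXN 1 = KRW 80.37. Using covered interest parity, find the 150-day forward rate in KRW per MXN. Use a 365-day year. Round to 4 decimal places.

T = 150/365 years.
KRW growth factor: e^(0.0078×150/365) = 1.00321062.
MXN growth factor: e^(0.0722×150/365) = 1.03011581.
CIP: F = S · (grow KRW)/(grow MXN) = 80.37 × 1.00321062/1.03011581 = 78.270848 KRW per MXN.

78.2708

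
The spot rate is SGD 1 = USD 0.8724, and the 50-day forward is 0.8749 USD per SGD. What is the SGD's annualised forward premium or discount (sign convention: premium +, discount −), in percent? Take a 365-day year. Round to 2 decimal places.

+2.09%

T = 50/365 years.
(F − S)/S = (0.8749 − 0.8724)/0.8724 = 0.0028657.
Per annum: 0.0028657 / (50/365) = 0.020920 = 2.09%.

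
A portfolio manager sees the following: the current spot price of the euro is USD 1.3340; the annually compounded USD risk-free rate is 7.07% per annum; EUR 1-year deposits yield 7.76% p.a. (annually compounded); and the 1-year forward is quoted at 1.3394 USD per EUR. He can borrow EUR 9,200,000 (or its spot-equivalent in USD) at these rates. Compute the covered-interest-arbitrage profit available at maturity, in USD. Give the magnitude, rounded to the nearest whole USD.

USD 138,217

T = 1 year.
Route A — deposit EUR, sell forward: 9,200,000 × 1.077600 × 1.3394 = USD 13,278,704.45.
Route B — convert at spot, deposit USD: 9,200,000 × 1.3340 × 1.070700 = USD 13,140,486.96.
The quoted forward overvalues EUR, so borrow USD, buy EUR at spot, deposit the EUR at 7.76%, and sell the proceeds forward at 1.3394.
Arbitrage profit = |13,278,704.45 − 13,140,486.96| = USD 138,217.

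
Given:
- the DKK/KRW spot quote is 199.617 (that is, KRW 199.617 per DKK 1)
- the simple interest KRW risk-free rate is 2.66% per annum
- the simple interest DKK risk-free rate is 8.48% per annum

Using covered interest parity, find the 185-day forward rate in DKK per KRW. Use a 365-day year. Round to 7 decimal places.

0.0051554

T = 185/365 years.
Growth of 1 KRW over T: 1 + 0.0266×185/365 = 1.0134822.
Growth of 1 DKK over T: 1 + 0.0848×185/365 = 1.0429808.
So F = 199.617 × 1.0134822 / 1.0429808 = 193.9712 (KRW/DKK).
Invert for DKK per KRW: 1 / 193.9712 = 0.0051554.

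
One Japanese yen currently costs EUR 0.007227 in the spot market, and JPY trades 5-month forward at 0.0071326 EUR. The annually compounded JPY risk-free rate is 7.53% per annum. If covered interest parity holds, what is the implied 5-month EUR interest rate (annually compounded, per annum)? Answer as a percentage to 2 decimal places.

T = 5/12 years.
CIP gives F = S · g_EUR/g_JPY, so g_EUR/g_JPY = 0.0071326/0.007227 = 0.9869379.
The JPY side grows by (1 + 0.0753)^(5/12) = 1.030712.
So the EUR growth factor = 1.0172487.
r = 1.0172487^(12/5) − 1 = 0.041898 → 4.19%.

4.19%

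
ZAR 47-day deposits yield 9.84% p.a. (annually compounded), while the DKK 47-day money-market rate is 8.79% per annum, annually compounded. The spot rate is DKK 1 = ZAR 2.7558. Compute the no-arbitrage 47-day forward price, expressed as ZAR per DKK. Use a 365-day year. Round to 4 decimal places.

T = 47/365 years.
ZAR growth factor: (1 + 0.0984)^(47/365) = 1.0121587.
Growth of 1 DKK over T: (1 + 0.0879)^(47/365) = 1.0109076.
So F = 2.7558 × 1.0121587 / 1.0109076 = 2.759211 (ZAR/DKK).

2.7592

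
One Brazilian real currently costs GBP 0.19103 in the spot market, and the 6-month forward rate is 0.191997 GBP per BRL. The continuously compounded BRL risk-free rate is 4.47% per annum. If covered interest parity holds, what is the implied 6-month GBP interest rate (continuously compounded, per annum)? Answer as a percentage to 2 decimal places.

T = 6/12 years.
By CIP, F/S equals the GBP-to-BRL growth ratio: 0.191997/0.19103 = 1.0050620.
The BRL side grows by e^(0.0447×6/12) = 1.0226016.
Hence g_GBP = 1.027778.
r = ln(1.027778)/(6/12) = 0.054798 → 5.48%.

5.48%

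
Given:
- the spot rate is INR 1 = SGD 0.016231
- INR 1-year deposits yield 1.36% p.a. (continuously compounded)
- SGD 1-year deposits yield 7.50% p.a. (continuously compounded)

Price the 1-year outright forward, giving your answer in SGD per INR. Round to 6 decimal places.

T = 1 year.
Growth of 1 SGD over T: e^(0.0750×1) = 1.0778842.
Growth of 1 INR over T: e^(0.0136×1) = 1.0136929.
CIP: F = S · (grow SGD)/(grow INR) = 0.016231 × 1.0778842/1.0136929 = 0.01725882 SGD per INR.

0.017259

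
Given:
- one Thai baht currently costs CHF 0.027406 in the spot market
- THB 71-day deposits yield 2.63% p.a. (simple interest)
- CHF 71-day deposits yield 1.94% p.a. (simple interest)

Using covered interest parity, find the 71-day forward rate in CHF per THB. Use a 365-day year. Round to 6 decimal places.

T = 71/365 years.
Growth of 1 CHF over T: 1 + 0.0194×71/365 = 1.0037737.
THB growth factor: 1 + 0.0263×71/365 = 1.0051159.
So F = 0.027406 × 1.0037737 / 1.0051159 = 0.02736940 (CHF/THB).

0.027369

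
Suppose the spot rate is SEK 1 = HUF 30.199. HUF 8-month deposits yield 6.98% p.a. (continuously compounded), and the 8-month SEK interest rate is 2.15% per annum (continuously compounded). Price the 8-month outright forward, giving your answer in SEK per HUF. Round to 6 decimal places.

0.032064

T = 8/12 years.
Growth of 1 HUF over T: e^(0.0698×8/12) = 1.047633.
SEK accumulates by e^(0.0215×8/12) = 1.0144365.
Forward (HUF per SEK) = 30.199 × 1.047633 / 1.0144365 = 31.18723.
Invert for SEK per HUF: 1 / 31.18723 = 0.032064.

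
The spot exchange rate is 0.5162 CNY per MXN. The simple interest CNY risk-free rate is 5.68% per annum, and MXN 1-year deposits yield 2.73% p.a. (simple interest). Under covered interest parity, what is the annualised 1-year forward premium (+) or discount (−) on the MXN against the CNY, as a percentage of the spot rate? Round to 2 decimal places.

T = 1 year.
F = S · g_CNY/g_MXN = 0.5162 × 1.056800/1.027300 = 0.5310232.
Annualised premium = (F − S)/S × (1/T) = (0.5310232 − 0.5162)/0.5162 ÷ 1 = 2.87%.

+2.87%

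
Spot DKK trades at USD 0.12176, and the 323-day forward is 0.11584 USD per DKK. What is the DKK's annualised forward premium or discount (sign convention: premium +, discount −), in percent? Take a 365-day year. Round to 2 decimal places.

T = 323/365 years.
Period premium: (0.11584 − 0.12176)/0.12176 = -0.0486202.
Annualise by dividing by T: -0.0486202 / (323/365) = -0.054942 → -5.49%.

-5.49%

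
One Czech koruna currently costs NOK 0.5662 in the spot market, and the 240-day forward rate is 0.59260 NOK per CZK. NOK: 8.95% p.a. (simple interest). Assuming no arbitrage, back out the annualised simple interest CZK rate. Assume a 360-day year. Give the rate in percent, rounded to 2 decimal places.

1.87%

T = 240/360 years.
By CIP, F/S equals the NOK-to-CZK growth ratio: 0.5926/0.5662 = 1.0466266.
NOK growth factor: 1 + 0.0895×240/360 = 1.0596667.
So the CZK growth factor = 1.0124592.
r = (1.0124592 − 1)/(240/360) = 0.018689 → 1.87%.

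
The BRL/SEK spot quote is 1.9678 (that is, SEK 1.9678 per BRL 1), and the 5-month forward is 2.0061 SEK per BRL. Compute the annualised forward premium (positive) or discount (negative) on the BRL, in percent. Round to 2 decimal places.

+4.67%

T = 5/12 years.
BRL trades forward at +1.94634% vs spot over the period.
Per annum: 0.0194634 / (5/12) = 0.046712 = 4.67%.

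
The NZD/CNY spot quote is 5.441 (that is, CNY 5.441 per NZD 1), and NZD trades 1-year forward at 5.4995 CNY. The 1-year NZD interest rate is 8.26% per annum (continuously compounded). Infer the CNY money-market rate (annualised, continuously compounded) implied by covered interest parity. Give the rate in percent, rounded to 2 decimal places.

9.33%

T = 1 year.
CIP gives F = S · g_CNY/g_NZD, so g_CNY/g_NZD = 5.4995/5.441 = 1.0107517.
NZD growth factor: e^(0.0826×1) = 1.0861073.
That pins the CNY growth at 1.0977848.
r = ln(1.0977848)/1 = 0.093294 → 9.33%.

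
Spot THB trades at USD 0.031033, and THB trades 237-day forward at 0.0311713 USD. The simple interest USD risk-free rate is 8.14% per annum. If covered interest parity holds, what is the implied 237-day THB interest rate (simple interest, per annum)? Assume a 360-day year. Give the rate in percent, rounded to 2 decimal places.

7.43%

T = 237/360 years.
By CIP, F/S equals the USD-to-THB growth ratio: 0.0311713/0.031033 = 1.0044565.
USD growth factor: 1 + 0.0814×237/360 = 1.0535883.
That pins the THB growth at 1.0489138.
r = (1.0489138 − 1)/(237/360) = 0.074299 → 7.43%.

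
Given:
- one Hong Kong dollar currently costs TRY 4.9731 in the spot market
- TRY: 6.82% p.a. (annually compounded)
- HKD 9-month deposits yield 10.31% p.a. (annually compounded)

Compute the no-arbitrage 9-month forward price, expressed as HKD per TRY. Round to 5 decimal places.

T = 9/12 years.
TRY growth factor: (1 + 0.0682)^(9/12) = 1.0507259.
HKD growth factor: (1 + 0.1031)^(9/12) = 1.076369.
Forward (TRY per HKD) = 4.9731 × 1.0507259 / 1.076369 = 4.854622.
Quoted the other way: 1/4.854622 = 0.20599 HKD per TRY.

0.20599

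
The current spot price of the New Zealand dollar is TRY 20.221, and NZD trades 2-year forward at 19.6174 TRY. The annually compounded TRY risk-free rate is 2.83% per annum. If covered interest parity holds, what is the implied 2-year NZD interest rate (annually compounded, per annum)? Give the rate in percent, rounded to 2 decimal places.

T = 2 years.
CIP gives F = S · g_TRY/g_NZD, so g_TRY/g_NZD = 19.6174/20.221 = 0.9701498.
The TRY side grows by (1 + 0.0283)^2 = 1.0574009.
That pins the NZD growth at 1.0899357.
r = 1.0899357^(1/2) − 1 = 0.044000 → 4.40%.

4.40%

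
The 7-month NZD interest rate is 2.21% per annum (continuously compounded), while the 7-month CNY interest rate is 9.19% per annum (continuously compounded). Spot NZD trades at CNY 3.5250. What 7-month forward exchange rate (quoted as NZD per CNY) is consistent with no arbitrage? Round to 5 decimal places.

T = 7/12 years.
CNY growth factor: e^(0.0919×7/12) = 1.0550713.
NZD growth factor: e^(0.0221×7/12) = 1.0129751.
So F = 3.525 × 1.0550713 / 1.0129751 = 3.671488 (CNY/NZD).
Invert for NZD per CNY: 1 / 3.671488 = 0.27237.

0.27237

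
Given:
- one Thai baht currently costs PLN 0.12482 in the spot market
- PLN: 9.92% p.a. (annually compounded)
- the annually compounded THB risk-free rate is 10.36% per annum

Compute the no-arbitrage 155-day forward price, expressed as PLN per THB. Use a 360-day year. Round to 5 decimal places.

0.12461

T = 155/360 years.
PLN growth factor: (1 + 0.0992)^(155/360) = 1.0415636.
THB accumulates by (1 + 0.1036)^(155/360) = 1.0433567.
CIP: F = S · (grow PLN)/(grow THB) = 0.12482 × 1.0415636/1.0433567 = 0.1246055 PLN per THB.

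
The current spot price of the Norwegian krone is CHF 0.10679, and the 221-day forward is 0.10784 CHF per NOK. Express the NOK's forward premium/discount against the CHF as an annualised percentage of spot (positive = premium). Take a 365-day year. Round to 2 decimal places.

+1.62%

T = 221/365 years.
NOK trades forward at +0.98324% vs spot over the period.
Per annum: 0.0098324 / (221/365) = 0.016239 = 1.62%.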